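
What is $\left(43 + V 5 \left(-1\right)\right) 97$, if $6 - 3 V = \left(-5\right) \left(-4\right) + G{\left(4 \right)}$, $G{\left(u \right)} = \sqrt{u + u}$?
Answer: $\frac{19303}{3} + \frac{970 \sqrt{2}}{3} \approx 6891.6$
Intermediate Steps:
$G{\left(u \right)} = \sqrt{2} \sqrt{u}$ ($G{\left(u \right)} = \sqrt{2 u} = \sqrt{2} \sqrt{u}$)
$V = - \frac{14}{3} - \frac{2 \sqrt{2}}{3}$ ($V = 2 - \frac{\left(-5\right) \left(-4\right) + \sqrt{2} \sqrt{4}}{3} = 2 - \frac{20 + \sqrt{2} \cdot 2}{3} = 2 - \frac{20 + 2 \sqrt{2}}{3} = 2 - \left(\frac{20}{3} + \frac{2 \sqrt{2}}{3}\right) = - \frac{14}{3} - \frac{2 \sqrt{2}}{3} \approx -5.6095$)
$\left(43 + V 5 \left(-1\right)\right) 97 = \left(43 + \left(- \frac{14}{3} - \frac{2 \sqrt{2}}{3}\right) 5 \left(-1\right)\right) 97 = \left(43 + \left(- \frac{70}{3} - \frac{10 \sqrt{2}}{3}\right) \left(-1\right)\right) 97 = \left(43 + \left(\frac{70}{3} + \frac{10 \sqrt{2}}{3}\right)\right) 97 = \left(\frac{199}{3} + \frac{10 \sqrt{2}}{3}\right) 97 = \frac{19303}{3} + \frac{970 \sqrt{2}}{3}$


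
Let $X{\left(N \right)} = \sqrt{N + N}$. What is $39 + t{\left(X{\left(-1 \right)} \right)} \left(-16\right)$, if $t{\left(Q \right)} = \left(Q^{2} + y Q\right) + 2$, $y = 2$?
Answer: $39 - 32 i \sqrt{2} \approx 39.0 - 45.255 i$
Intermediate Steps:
$X{\left(N \right)} = \sqrt{2} \sqrt{N}$ ($X{\left(N \right)} = \sqrt{2 N} = \sqrt{2} \sqrt{N}$)
$t{\left(Q \right)} = 2 + Q^{2} + 2 Q$ ($t{\left(Q \right)} = \left(Q^{2} + 2 Q\right) + 2 = 2 + Q^{2} + 2 Q$)
$39 + t{\left(X{\left(-1 \right)} \right)} \left(-16\right) = 39 + \left(2 + \left(\sqrt{2} \sqrt{-1}\right)^{2} + 2 \sqrt{2} \sqrt{-1}\right) \left(-16\right) = 39 + \left(2 + \left(\sqrt{2} i\right)^{2} + 2 \sqrt{2} i\right) \left(-16\right) = 39 + \left(2 + \left(i \sqrt{2}\right)^{2} + 2 i \sqrt{2}\right) \left(-16\right) = 39 + \left(2 - 2 + 2 i \sqrt{2}\right) \left(-16\right) = 39 + 2 i \sqrt{2} \left(-16\right) = 39 - 32 i \sqrt{2}$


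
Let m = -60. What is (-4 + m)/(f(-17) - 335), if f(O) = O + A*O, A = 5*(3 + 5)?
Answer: 8/129 ≈ 0.062016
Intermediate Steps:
A = 40 (A = 5*8 = 40)
f(O) = 41*O (f(O) = O + 40*O = 41*O)
(-4 + m)/(f(-17) - 335) = (-4 - 60)/(41*(-17) - 335) = -64/(-697 - 335) = -64/(-1032) = -64*(-1/1032) = 8/129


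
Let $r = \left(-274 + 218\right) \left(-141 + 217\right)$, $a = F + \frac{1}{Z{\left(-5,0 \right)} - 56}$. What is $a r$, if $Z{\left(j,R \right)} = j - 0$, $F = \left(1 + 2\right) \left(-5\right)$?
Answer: $\frac{3898496}{61} \approx 63910.0$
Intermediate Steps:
$F = -15$ ($F = 3 \left(-5\right) = -15$)
$Z{\left(j,R \right)} = j$ ($Z{\left(j,R \right)} = j + 0 = j$)
$a = - \frac{916}{61}$ ($a = -15 + \frac{1}{-5 - 56} = -15 + \frac{1}{-61} = -15 - \frac{1}{61} = - \frac{916}{61} \approx -15.016$)
$r = -4256$ ($r = \left(-56\right) 76 = -4256$)
$a r = \left(- \frac{916}{61}\right) \left(-4256\right) = \frac{3898496}{61}$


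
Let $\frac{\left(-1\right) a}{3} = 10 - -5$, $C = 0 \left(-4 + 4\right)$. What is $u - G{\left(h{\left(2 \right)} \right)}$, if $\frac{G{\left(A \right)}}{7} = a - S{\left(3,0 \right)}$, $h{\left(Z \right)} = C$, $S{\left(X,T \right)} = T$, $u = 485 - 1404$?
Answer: $-604$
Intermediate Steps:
$u = -919$
$C = 0$ ($C = 0 \cdot 0 = 0$)
$a = -45$ ($a = - 3 \left(10 - -5\right) = - 3 \left(10 + 5\right) = \left(-3\right) 15 = -45$)
$h{\left(Z \right)} = 0$
$G{\left(A \right)} = -315$ ($G{\left(A \right)} = 7 \left(-45 - 0\right) = 7 \left(-45 + 0\right) = 7 \left(-45\right) = -315$)
$u - G{\left(h{\left(2 \right)} \right)} = -919 - -315 = -919 + 315 = -604$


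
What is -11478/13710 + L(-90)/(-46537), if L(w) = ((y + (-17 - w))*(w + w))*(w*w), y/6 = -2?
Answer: 203134304719/106337045 ≈ 1910.3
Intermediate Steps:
y = -12 (y = 6*(-2) = -12)
L(w) = 2*w³*(-29 - w) (L(w) = ((-12 + (-17 - w))*(w + w))*(w*w) = ((-29 - w)*(2*w))*w² = (2*w*(-29 - w))*w² = 2*w³*(-29 - w))
-11478/13710 + L(-90)/(-46537) = -11478/13710 + (2*(-90)³*(-29 - 1*(-90)))/(-46537) = -11478*1/13710 + (2*(-729000)*(-29 + 90))*(-1/46537) = -1913/2285 + (2*(-729000)*61)*(-1/46537) = -1913/2285 - 88938000*(-1/46537) = -1913/2285 + 88938000/46537 = 203134304719/106337045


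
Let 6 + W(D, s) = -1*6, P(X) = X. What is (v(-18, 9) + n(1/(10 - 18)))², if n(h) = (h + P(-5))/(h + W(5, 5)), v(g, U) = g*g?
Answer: 990297961/9409 ≈ 1.0525e+5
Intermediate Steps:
v(g, U) = g²
W(D, s) = -12 (W(D, s) = -6 - 1*6 = -6 - 6 = -12)
n(h) = (-5 + h)/(-12 + h) (n(h) = (h - 5)/(h - 12) = (-5 + h)/(-12 + h))
(v(-18, 9) + n(1/(10 - 18)))² = ((-18)² + (-5 + 1/(10 - 18))/(-12 + 1/(10 - 18)))² = (324 + (-5 + 1/(-8))/(-12 + 1/(-8)))² = (324 + (-5 - ⅛)/(-12 - ⅛))² = (324 - 41/8/(-97/8))² = (324 - 8/97*(-41/8))² = (324 + 41/97)² = (31469/97)² = 990297961/9409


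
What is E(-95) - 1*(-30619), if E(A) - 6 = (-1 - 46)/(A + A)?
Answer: 5818797/190 ≈ 30625.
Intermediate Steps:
E(A) = 6 - 47/(2*A) (E(A) = 6 + (-1 - 46)/(A + A) = 6 - 47*1/(2*A) = 6 - 47/(2*A))
E(-95) - 1*(-30619) = (6 - 47/2/(-95)) - 1*(-30619) = (6 - 47/2*(-1/95)) + 30619 = (6 + 47/190) + 30619 = 1187/190 + 30619 = 5818797/190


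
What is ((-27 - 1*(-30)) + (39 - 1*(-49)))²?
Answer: 8281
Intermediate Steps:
((-27 - 1*(-30)) + (39 - 1*(-49)))² = ((-27 + 30) + (39 + 49))² = (3 + 88)² = 91² = 8281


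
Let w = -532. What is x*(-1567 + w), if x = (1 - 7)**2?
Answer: -75564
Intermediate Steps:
x = 36 (x = (-6)**2 = 36)
x*(-1567 + w) = 36*(-1567 - 532) = 36*(-2099) = -75564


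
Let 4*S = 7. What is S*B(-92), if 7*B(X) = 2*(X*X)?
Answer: 4232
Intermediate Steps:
S = 7/4 (S = (¼)*7 = 7/4 ≈ 1.7500)
B(X) = 2*X²/7 (B(X) = (2*(X*X))/7 = (2*X²)/7 = 2*X²/7)
S*B(-92) = 7*((2/7)*(-92)²)/4 = 7*((2/7)*8464)/4 = (7/4)*(16928/7) = 4232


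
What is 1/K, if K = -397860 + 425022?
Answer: 1/27162 ≈ 3.6816e-5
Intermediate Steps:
K = 27162
1/K = 1/27162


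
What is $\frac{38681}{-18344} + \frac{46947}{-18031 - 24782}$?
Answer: $- \frac{839081807}{261787224} \approx -3.2052$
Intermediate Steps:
$\frac{38681}{-18344} + \frac{46947}{-18031 - 24782} = 38681 \left(- \frac{1}{18344}\right) + \frac{46947}{-18031 - 24782} = - \frac{38681}{18344} + \frac{46947}{-42813} = - \frac{38681}{18344} + 46947 \left(- \frac{1}{42813}\right) = - \frac{38681}{18344} - \frac{15649}{14271} = - \frac{839081807}{261787224}$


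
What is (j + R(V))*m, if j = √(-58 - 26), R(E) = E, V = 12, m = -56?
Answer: -672 - 112*I*√21 ≈ -672.0 - 513.25*I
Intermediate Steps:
j = 2*I*√21 (j = √(-84) = 2*I*√21 ≈ 9.1651*I)
(j + R(V))*m = (2*I*√21 + 12)*(-56) = (12 + 2*I*√21)*(-56) = -672 - 112*I*√21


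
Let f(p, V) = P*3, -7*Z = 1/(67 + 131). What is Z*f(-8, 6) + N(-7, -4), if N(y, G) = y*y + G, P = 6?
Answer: 3464/77 ≈ 44.987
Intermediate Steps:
Z = -1/1386 (Z = -1/(7*(67 + 131)) = -⅐/198 = -⅐*1/198 = -1/1386 ≈ -0.00072150)
N(y, G) = G + y² (N(y, G) = y² + G = G + y²)
f(p, V) = 18 (f(p, V) = 6*3 = 18)
Z*f(-8, 6) + N(-7, -4) = -1/1386*18 + (-4 + (-7)²) = -1/77 + (-4 + 49) = -1/77 + 45 = 3464/77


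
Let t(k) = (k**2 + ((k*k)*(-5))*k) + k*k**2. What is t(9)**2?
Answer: 8037225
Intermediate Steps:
t(k) = k**2 - 4*k**3 (t(k) = (k**2 + (k**2*(-5))*k) + k**3 = (k**2 + (-5*k**2)*k) + k**3 = (k**2 - 5*k**3) + k**3 = k**2 - 4*k**3)
t(9)**2 = (9**2*(1 - 4*9))**2 = (81*(1 - 36))**2 = (81*(-35))**2 = (-2835)**2 = 8037225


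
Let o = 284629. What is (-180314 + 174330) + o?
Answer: 278645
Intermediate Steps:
(-180314 + 174330) + o = (-180314 + 174330) + 284629 = -5984 + 284629 = 278645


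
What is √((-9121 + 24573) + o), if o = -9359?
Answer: 3*√677 ≈ 78.058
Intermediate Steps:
√((-9121 + 24573) + o) = √((-9121 + 24573) - 9359) = √(15452 - 9359) = √6093 = 3*√677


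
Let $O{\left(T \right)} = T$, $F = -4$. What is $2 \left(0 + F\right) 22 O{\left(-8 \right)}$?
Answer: $1408$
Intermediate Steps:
$2 \left(0 + F\right) 22 O{\left(-8 \right)} = 2 \left(0 - 4\right) 22 \left(-8\right) = 2 \left(-4\right) 22 \left(-8\right) = \left(-8\right) 22 \left(-8\right) = \left(-176\right) \left(-8\right) = 1408$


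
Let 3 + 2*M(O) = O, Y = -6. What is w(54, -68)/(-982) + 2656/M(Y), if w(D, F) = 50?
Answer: -2608417/4419 ≈ -590.27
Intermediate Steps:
M(O) = -3/2 + O/2
w(54, -68)/(-982) + 2656/M(Y) = 50/(-982) + 2656/(-3/2 + (½)*(-6)) = 50*(-1/982) + 2656/(-3/2 - 3) = -25/491 + 2656/(-9/2) = -25/491 + 2656*(-2/9) = -25/491 - 5312/9 = -2608417/4419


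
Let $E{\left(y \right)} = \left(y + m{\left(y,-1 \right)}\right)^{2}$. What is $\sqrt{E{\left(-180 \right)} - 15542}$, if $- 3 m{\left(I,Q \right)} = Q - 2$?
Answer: $\sqrt{16499} \approx 128.45$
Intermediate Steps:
$m{\left(I,Q \right)} = \frac{2}{3} - \frac{Q}{3}$ ($m{\left(I,Q \right)} = - \frac{Q - 2}{3} = - \frac{-2 + Q}{3} = \frac{2}{3} - \frac{Q}{3}$)
$E{\left(y \right)} = \left(1 + y\right)^{2}$ ($E{\left(y \right)} = \left(y + \left(\frac{2}{3} - - \frac{1}{3}\right)\right)^{2} = \left(y + \left(\frac{2}{3} + \frac{1}{3}\right)\right)^{2} = \left(y + 1\right)^{2} = \left(1 + y\right)^{2}$)
$\sqrt{E{\left(-180 \right)} - 15542} = \sqrt{\left(1 - 180\right)^{2} - 15542} = \sqrt{\left(-179\right)^{2} - 15542} = \sqrt{32041 - 15542} = \sqrt{16499}$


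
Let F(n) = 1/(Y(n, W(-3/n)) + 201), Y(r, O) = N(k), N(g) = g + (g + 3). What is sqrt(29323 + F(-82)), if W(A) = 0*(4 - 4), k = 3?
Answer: sqrt(1293144510)/210 ≈ 171.24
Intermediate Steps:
N(g) = 3 + 2*g (N(g) = g + (3 + g) = 3 + 2*g)
W(A) = 0 (W(A) = 0*0 = 0)
Y(r, O) = 9 (Y(r, O) = 3 + 2*3 = 3 + 6 = 9)
F(n) = 1/210 (F(n) = 1/(9 + 201) = 1/210)
sqrt(29323 + F(-82)) = sqrt(29323 + 1/210) = sqrt(6157831/210) = sqrt(1293144510)/210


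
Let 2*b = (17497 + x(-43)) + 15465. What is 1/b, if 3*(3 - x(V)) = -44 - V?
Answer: 3/49448 ≈ 6.0670e-5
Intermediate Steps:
x(V) = 53/3 + V/3 (x(V) = 3 - (-44 - V)/3 = 3 + (44/3 + V/3) = 53/3 + V/3)
b = 49448/3 (b = ((17497 + (53/3 + (⅓)*(-43))) + 15465)/2 = ((17497 + (53/3 - 43/3)) + 15465)/2 = ((17497 + 10/3) + 15465)/2 = (52501/3 + 15465)/2 = (½)*(98896/3) = 49448/3 ≈ 16483.)
1/b = 1/(49448/3) = 3/49448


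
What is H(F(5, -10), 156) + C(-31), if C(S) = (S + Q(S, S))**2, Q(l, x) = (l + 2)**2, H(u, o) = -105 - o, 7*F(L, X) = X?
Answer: 655839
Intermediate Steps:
F(L, X) = X/7
Q(l, x) = (2 + l)**2
C(S) = (S + (2 + S)**2)**2
H(F(5, -10), 156) + C(-31) = (-105 - 1*156) + (-31 + (2 - 31)**2)**2 = (-105 - 156) + (-31 + (-29)**2)**2 = -261 + (-31 + 841)**2 = -261 + 810**2 = -261 + 656100 = 655839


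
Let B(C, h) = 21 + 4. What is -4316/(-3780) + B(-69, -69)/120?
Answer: 10207/7560 ≈ 1.3501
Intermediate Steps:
B(C, h) = 25
-4316/(-3780) + B(-69, -69)/120 = -4316/(-3780) + 25/120 = -4316*(-1/3780) + 25*(1/120) = 1079/945 + 5/24 = 10207/7560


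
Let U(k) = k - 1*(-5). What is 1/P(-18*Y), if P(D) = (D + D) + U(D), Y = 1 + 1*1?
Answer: -1/103 ≈ -0.0097087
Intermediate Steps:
U(k) = 5 + k (U(k) = k + 5 = 5 + k)
Y = 2 (Y = 1 + 1 = 2)
P(D) = 5 + 3*D (P(D) = (D + D) + (5 + D) = 2*D + (5 + D) = 5 + 3*D)
1/P(-18*Y) = 1/(5 + 3*(-18*2)) = 1/(5 + 3*(-36)) = 1/(5 - 108) = 1/(-103) = -1/103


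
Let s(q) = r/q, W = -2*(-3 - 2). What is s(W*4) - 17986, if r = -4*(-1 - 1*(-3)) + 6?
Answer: -359721/20 ≈ -17986.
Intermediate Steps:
W = 10 (W = -2*(-5) = 10)
r = -2 (r = -4*(-1 + 3) + 6 = -4*2 + 6 = -8 + 6 = -2)
s(q) = -2/q
s(W*4) - 17986 = -2/(10*4) - 17986 = -2/40 - 17986 = -2*1/40 - 17986 = -1/20 - 17986 = -359721/20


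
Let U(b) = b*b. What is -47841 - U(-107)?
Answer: -59290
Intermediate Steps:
U(b) = b²
-47841 - U(-107) = -47841 - 1*(-107)² = -47841 - 1*11449 = -47841 - 11449 = -59290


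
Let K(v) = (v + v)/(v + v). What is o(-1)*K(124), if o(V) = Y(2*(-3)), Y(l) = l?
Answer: -6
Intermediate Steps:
o(V) = -6 (o(V) = 2*(-3) = -6)
K(v) = 1 (K(v) = (2*v)/((2*v)) = (2*v)*(1/(2*v)) = 1)
o(-1)*K(124) = -6*1 = -6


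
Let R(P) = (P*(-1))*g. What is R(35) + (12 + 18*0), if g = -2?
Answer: 82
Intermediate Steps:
R(P) = 2*P (R(P) = (P*(-1))*(-2) = -P*(-2) = 2*P)
R(35) + (12 + 18*0) = 2*35 + (12 + 18*0) = 70 + (12 + 0) = 70 + 12 = 82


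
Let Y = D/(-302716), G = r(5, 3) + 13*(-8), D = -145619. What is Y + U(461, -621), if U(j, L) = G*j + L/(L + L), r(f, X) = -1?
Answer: -14652671003/302716 ≈ -48404.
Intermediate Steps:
G = -105 (G = -1 + 13*(-8) = -1 - 104 = -105)
U(j, L) = 1/2 - 105*j (U(j, L) = -105*j + L/(L + L) = -105*j + L/((2*L)) = -105*j + (1/(2*L))*L = -105*j + 1/2 = 1/2 - 105*j)
Y = 145619/302716 (Y = -145619/(-302716) = -145619*(-1/302716) = 145619/302716 ≈ 0.48104)
Y + U(461, -621) = 145619/302716 + (1/2 - 105*461) = 145619/302716 + (1/2 - 48405) = 145619/302716 - 96809/2 = -14652671003/302716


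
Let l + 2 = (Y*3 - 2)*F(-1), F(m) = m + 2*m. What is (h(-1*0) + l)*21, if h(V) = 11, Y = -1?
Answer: 504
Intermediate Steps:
F(m) = 3*m
l = 13 (l = -2 + (-1*3 - 2)*(3*(-1)) = -2 + (-3 - 2)*(-3) = -2 - 5*(-3) = -2 + 15 = 13)
(h(-1*0) + l)*21 = (11 + 13)*21 = 24*21 = 504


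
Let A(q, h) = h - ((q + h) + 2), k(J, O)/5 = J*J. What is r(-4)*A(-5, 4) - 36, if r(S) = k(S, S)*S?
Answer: -996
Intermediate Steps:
k(J, O) = 5*J² (k(J, O) = 5*(J*J) = 5*J²)
r(S) = 5*S³ (r(S) = (5*S²)*S = 5*S³)
A(q, h) = -2 - q (A(q, h) = h - ((h + q) + 2) = h - (2 + h + q) = h + (-2 - h - q) = -2 - q)
r(-4)*A(-5, 4) - 36 = (5*(-4)³)*(-2 - 1*(-5)) - 36 = (5*(-64))*(-2 + 5) - 36 = -320*3 - 36 = -960 - 36 = -996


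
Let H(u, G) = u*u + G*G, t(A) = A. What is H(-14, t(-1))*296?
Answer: 58312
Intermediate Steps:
H(u, G) = G**2 + u**2 (H(u, G) = u**2 + G**2 = G**2 + u**2)
H(-14, t(-1))*296 = ((-1)**2 + (-14)**2)*296 = (1 + 196)*296 = 197*296 = 58312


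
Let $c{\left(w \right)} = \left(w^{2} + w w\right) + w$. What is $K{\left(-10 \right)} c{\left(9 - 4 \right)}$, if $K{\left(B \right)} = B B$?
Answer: $5500$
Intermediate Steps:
$K{\left(B \right)} = B^{2}$
$c{\left(w \right)} = w + 2 w^{2}$ ($c{\left(w \right)} = \left(w^{2} + w^{2}\right) + w = 2 w^{2} + w = w + 2 w^{2}$)
$K{\left(-10 \right)} c{\left(9 - 4 \right)} = \left(-10\right)^{2} \left(9 - 4\right) \left(1 + 2 \left(9 - 4\right)\right) = 100 \cdot 5 \left(1 + 2 \cdot 5\right) = 100 \cdot 5 \left(1 + 10\right) = 100 \cdot 5 \cdot 11 = 100 \cdot 55 = 5500$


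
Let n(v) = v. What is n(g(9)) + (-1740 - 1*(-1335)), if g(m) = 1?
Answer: -404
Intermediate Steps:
n(g(9)) + (-1740 - 1*(-1335)) = 1 + (-1740 - 1*(-1335)) = 1 + (-1740 + 1335) = 1 - 405 = -404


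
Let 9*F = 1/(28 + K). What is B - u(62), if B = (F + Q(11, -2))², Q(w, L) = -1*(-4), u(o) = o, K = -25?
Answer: -33317/729 ≈ -45.702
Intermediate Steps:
Q(w, L) = 4
F = 1/27 (F = 1/(9*(28 - 25)) = (⅑)/3 = (⅑)*(⅓) = 1/27 ≈ 0.037037)
B = 11881/729 (B = (1/27 + 4)² = (109/27)² = 11881/729 ≈ 16.298)
B - u(62) = 11881/729 - 1*62 = 11881/729 - 62 = -33317/729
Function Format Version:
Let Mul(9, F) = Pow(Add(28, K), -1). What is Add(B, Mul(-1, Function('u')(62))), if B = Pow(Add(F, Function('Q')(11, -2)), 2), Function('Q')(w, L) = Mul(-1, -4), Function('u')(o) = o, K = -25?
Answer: Rational(-33317, 729) ≈ -45.702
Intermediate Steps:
Function('Q')(w, L) = 4
F = Rational(1, 27) (F = Mul(Rational(1, 9), Pow(Add(28, -25), -1)) = Mul(Rational(1, 9), Pow(3, -1)) = Mul(Rational(1, 9), Rational(1, 3)) = Rational(1, 27) ≈ 0.037037)
B = Rational(11881, 729) (B = Pow(Add(Rational(1, 27), 4), 2) = Pow(Rational(109, 27), 2) = Rational(11881, 729) ≈ 16.298)
Add(B, Mul(-1, Function('u')(62))) = Add(Rational(11881, 729), Mul(-1, 62)) = Add(Rational(11881, 729), -62) = Rational(-33317, 729)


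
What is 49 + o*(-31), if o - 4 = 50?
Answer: -1625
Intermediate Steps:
o = 54 (o = 4 + 50 = 54)
49 + o*(-31) = 49 + 54*(-31) = 49 - 1674 = -1625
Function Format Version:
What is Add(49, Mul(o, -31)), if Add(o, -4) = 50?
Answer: -1625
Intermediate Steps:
o = 54 (o = Add(4, 50) = 54)
Add(49, Mul(o, -31)) = Add(49, Mul(54, -31)) = Add(49, -1674) = -1625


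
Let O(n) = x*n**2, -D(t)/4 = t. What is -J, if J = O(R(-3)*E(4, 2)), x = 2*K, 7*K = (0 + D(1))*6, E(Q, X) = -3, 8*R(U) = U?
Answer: 243/28 ≈ 8.6786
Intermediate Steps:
R(U) = U/8
D(t) = -4*t
K = -24/7 (K = ((0 - 4*1)*6)/7 = ((0 - 4)*6)/7 = (-4*6)/7 = (1/7)*(-24) = -24/7 ≈ -3.4286)
x = -48/7 (x = 2*(-24/7) = -48/7 ≈ -6.8571)
O(n) = -48*n**2/7
J = -243/28 (J = -48*(((1/8)*(-3))*(-3))**2/7 = -48*(-3/8*(-3))**2/7 = -48*(9/8)**2/7 = -48/7*81/64 = -243/28 ≈ -8.6786)
-J = -1*(-243/28) = 243/28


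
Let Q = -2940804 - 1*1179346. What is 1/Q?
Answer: -1/4120150 ≈ -2.4271e-7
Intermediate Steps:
Q = -4120150 (Q = -2940804 - 1179346 = -4120150)
1/Q = 1/(-4120150) = -1/4120150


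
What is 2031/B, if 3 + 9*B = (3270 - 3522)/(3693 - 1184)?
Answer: -15287337/2593 ≈ -5895.6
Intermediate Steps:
B = -2593/7527 (B = -1/3 + ((3270 - 3522)/(3693 - 1184))/9 = -1/3 + (-252/2509)/9 = -1/3 + (-252*1/2509)/9 = -1/3 + (1/9)*(-252/2509) = -1/3 - 28/2509 = -2593/7527 ≈ -0.34449)
2031/B = 2031/(-2593/7527) = 2031*(-7527/2593) = -15287337/2593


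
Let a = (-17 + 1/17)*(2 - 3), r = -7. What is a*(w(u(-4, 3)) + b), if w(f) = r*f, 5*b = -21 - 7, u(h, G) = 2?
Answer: -28224/85 ≈ -332.05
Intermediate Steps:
b = -28/5 (b = (-21 - 7)/5 = (⅕)*(-28) = -28/5 ≈ -5.6000)
w(f) = -7*f
a = 288/17 (a = (-17 + 1/17)*(-1) = -288/17*(-1) = 288/17 ≈ 16.941)
a*(w(u(-4, 3)) + b) = 288*(-7*2 - 28/5)/17 = 288*(-14 - 28/5)/17 = (288/17)*(-98/5) = -28224/85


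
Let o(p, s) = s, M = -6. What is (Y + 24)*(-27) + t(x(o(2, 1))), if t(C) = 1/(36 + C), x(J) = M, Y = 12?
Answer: -29159/30 ≈ -971.97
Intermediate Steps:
x(J) = -6
(Y + 24)*(-27) + t(x(o(2, 1))) = (12 + 24)*(-27) + 1/(36 - 6) = 36*(-27) + 1/30 = -972 + 1/30 = -29159/30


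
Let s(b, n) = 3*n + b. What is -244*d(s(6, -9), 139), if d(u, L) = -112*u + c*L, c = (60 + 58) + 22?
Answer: -5322128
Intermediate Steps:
c = 140 (c = 118 + 22 = 140)
s(b, n) = b + 3*n
d(u, L) = -112*u + 140*L
-244*d(s(6, -9), 139) = -244*(-112*(6 + 3*(-9)) + 140*139) = -244*(-112*(6 - 27) + 19460) = -244*(-112*(-21) + 19460) = -244*(2352 + 19460) = -244*21812 = -5322128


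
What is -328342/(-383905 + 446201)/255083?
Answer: -164171/7945325284 ≈ -2.0663e-5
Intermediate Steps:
-328342/(-383905 + 446201)/255083 = -328342/62296*(1/255083) = -328342*1/62296*(1/255083) = -164171/31148*1/255083 = -164171/7945325284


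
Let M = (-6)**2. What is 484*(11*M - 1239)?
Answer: -408012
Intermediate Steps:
M = 36
484*(11*M - 1239) = 484*(11*36 - 1239) = 484*(396 - 1239) = 484*(-843) = -408012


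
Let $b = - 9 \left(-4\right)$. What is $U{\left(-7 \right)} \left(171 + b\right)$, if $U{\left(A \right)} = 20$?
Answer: $4140$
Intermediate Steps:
$b = 36$ ($b = \left(-1\right) \left(-36\right) = 36$)
$U{\left(-7 \right)} \left(171 + b\right) = 20 \left(171 + 36\right) = 20 \cdot 207 = 4140$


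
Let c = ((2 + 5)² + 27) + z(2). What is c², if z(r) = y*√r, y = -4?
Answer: 5808 - 608*√2 ≈ 4948.2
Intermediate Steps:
z(r) = -4*√r
c = 76 - 4*√2 (c = ((2 + 5)² + 27) - 4*√2 = (7² + 27) - 4*√2 = (49 + 27) - 4*√2 = 76 - 4*√2 ≈ 70.343)
c² = (76 - 4*√2)²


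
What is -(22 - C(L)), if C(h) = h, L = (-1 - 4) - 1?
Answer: -28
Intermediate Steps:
L = -6 (L = -5 - 1 = -6)
-(22 - C(L)) = -(22 - 1*(-6)) = -(22 + 6) = -1*28 = -28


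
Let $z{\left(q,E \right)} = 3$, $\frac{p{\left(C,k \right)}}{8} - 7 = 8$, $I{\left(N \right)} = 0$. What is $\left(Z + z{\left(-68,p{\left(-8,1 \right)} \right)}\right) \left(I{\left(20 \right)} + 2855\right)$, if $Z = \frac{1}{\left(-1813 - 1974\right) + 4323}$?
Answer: $\frac{4593695}{536} \approx 8570.3$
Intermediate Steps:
$p{\left(C,k \right)} = 120$ ($p{\left(C,k \right)} = 56 + 8 \cdot 8 = 56 + 64 = 120$)
$Z = \frac{1}{536}$ ($Z = \frac{1}{-3787 + 4323} = \frac{1}{536} \approx 0.0018657$)
$\left(Z + z{\left(-68,p{\left(-8,1 \right)} \right)}\right) \left(I{\left(20 \right)} + 2855\right) = \left(\frac{1}{536} + 3\right) \left(0 + 2855\right) = \frac{1609}{536} \cdot 2855 = \frac{4593695}{536}$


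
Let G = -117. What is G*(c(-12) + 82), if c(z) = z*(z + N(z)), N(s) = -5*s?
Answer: 57798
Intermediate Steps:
c(z) = -4*z² (c(z) = z*(z - 5*z) = z*(-4*z) = -4*z²)
G*(c(-12) + 82) = -117*(-4*(-12)² + 82) = -117*(-4*144 + 82) = -117*(-576 + 82) = -117*(-494) = 57798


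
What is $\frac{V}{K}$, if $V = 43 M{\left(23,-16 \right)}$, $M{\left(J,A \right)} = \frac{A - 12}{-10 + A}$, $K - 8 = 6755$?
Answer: $\frac{602}{87919} \approx 0.0068472$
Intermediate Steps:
$K = 6763$ ($K = 8 + 6755 = 6763$)
$M{\left(J,A \right)} = \frac{-12 + A}{-10 + A}$
$V = \frac{602}{13}$ ($V = 43 \frac{-12 - 16}{-10 - 16} = 43 \frac{1}{-26} \left(-28\right) = 43 \left(\left(- \frac{1}{26}\right) \left(-28\right)\right) = 43 \cdot \frac{14}{13} = \frac{602}{13} \approx 46.308$)
$\frac{V}{K} = \frac{602}{13 \cdot 6763} = \frac{602}{13} \cdot \frac{1}{6763} = \frac{602}{87919}$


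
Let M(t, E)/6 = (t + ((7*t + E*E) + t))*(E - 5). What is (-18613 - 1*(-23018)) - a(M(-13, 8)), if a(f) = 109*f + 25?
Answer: 108366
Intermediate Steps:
M(t, E) = 6*(-5 + E)*(E**2 + 9*t) (M(t, E) = 6*((t + ((7*t + E*E) + t))*(E - 5)) = 6*((t + ((7*t + E**2) + t))*(-5 + E)) = 6*((t + ((E**2 + 7*t) + t))*(-5 + E)) = 6*((t + (E**2 + 8*t))*(-5 + E)) = 6*((E**2 + 9*t)*(-5 + E)) = 6*((-5 + E)*(E**2 + 9*t)) = 6*(-5 + E)*(E**2 + 9*t))
a(f) = 25 + 109*f
(-18613 - 1*(-23018)) - a(M(-13, 8)) = (-18613 - 1*(-23018)) - (25 + 109*(-270*(-13) - 30*8**2 + 6*8**3 + 54*8*(-13))) = (-18613 + 23018) - (25 + 109*(3510 - 30*64 + 6*512 - 5616)) = 4405 - (25 + 109*(3510 - 1920 + 3072 - 5616)) = 4405 - (25 + 109*(-954)) = 4405 - (25 - 103986) = 4405 - 1*(-103961) = 4405 + 103961 = 108366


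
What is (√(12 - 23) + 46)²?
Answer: (46 + I*√11)² ≈ 2105.0 + 305.13*I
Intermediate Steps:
(√(12 - 23) + 46)² = (√(-11) + 46)² = (I*√11 + 46)² = (46 + I*√11)²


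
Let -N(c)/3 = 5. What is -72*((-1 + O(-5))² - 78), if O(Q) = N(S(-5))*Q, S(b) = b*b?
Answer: -388656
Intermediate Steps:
S(b) = b²
N(c) = -15 (N(c) = -3*5 = -15)
O(Q) = -15*Q
-72*((-1 + O(-5))² - 78) = -72*((-1 - 15*(-5))² - 78) = -72*((-1 + 75)² - 78) = -72*(74² - 78) = -72*(5476 - 78) = -72*5398 = -388656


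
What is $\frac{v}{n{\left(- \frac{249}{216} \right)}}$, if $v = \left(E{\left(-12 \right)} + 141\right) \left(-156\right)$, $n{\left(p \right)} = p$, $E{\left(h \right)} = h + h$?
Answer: $\frac{1314144}{83} \approx 15833.0$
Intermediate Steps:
$E{\left(h \right)} = 2 h$
$v = -18252$ ($v = \left(2 \left(-12\right) + 141\right) \left(-156\right) = \left(-24 + 141\right) \left(-156\right) = 117 \left(-156\right) = -18252$)
$\frac{v}{n{\left(- \frac{249}{216} \right)}} = - \frac{18252}{\left(-249\right) \frac{1}{216}} = - \frac{18252}{- \frac{83}{72}} = \left(-18252\right) \left(- \frac{72}{83}\right) = \frac{1314144}{83}$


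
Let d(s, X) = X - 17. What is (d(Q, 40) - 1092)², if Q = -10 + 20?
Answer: 1142761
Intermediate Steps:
Q = 10
d(s, X) = -17 + X
(d(Q, 40) - 1092)² = ((-17 + 40) - 1092)² = (23 - 1092)² = (-1069)² = 1142761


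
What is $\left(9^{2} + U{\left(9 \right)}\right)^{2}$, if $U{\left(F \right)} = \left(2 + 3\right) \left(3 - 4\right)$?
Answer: $5776$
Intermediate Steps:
$U{\left(F \right)} = -5$ ($U{\left(F \right)} = 5 \left(-1\right) = -5$)
$\left(9^{2} + U{\left(9 \right)}\right)^{2} = \left(9^{2} - 5\right)^{2} = \left(81 - 5\right)^{2} = 76^{2} = 5776$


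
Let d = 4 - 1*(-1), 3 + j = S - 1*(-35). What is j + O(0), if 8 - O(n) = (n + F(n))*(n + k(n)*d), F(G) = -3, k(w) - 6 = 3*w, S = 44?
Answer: 174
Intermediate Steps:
j = 76 (j = -3 + (44 - 1*(-35)) = -3 + (44 + 35) = -3 + 79 = 76)
d = 5 (d = 4 + 1 = 5)
k(w) = 6 + 3*w
O(n) = 8 - (-3 + n)*(30 + 16*n) (O(n) = 8 - (n - 3)*(n + (6 + 3*n)*5) = 8 - (-3 + n)*(n + (30 + 15*n)) = 8 - (-3 + n)*(30 + 16*n))
j + O(0) = 76 + (98 - 16*0² + 18*0) = 76 + (98 - 16*0 + 0) = 76 + (98 + 0 + 0) = 76 + 98 = 174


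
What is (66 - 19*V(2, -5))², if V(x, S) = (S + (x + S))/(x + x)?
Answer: 10816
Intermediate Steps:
V(x, S) = (x + 2*S)/(2*x) (V(x, S) = (S + (S + x))/((2*x)) = (x + 2*S)*(1/(2*x)) = (x + 2*S)/(2*x))
(66 - 19*V(2, -5))² = (66 - 19*(-5 + (½)*2)/2)² = (66 - 19*(-5 + 1)/2)² = (66 - 19*(-4)/2)² = (66 - 19*(-2))² = (66 + 38)² = 104² = 10816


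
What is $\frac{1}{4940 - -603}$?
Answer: $\frac{1}{5543} \approx 0.00018041$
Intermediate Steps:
$\frac{1}{4940 - -603} = \frac{1}{4940 + \left(-2513 + 3116\right)} = \frac{1}{4940 + 603} = \frac{1}{5543}$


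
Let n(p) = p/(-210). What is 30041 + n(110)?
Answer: 630850/21 ≈ 30040.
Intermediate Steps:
n(p) = -p/210 (n(p) = p*(-1/210) = -p/210)
30041 + n(110) = 30041 - 1/210*110 = 30041 - 11/21 = 630850/21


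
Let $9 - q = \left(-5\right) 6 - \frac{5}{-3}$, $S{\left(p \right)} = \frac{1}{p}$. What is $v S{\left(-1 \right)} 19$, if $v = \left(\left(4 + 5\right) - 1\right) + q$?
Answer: $- \frac{2584}{3} \approx -861.33$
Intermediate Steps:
$q = \frac{112}{3}$ ($q = 9 - \left(\left(-5\right) 6 - \frac{5}{-3}\right) = 9 - \left(-30 - - \frac{5}{3}\right) = 9 - \left(-30 + \frac{5}{3}\right) = 9 - - \frac{85}{3} = 9 + \frac{85}{3} = \frac{112}{3} \approx 37.333$)
$v = \frac{136}{3}$ ($v = \left(\left(4 + 5\right) - 1\right) + \frac{112}{3} = \left(9 - 1\right) + \frac{112}{3} = 8 + \frac{112}{3} = \frac{136}{3} \approx 45.333$)
$v S{\left(-1 \right)} 19 = \frac{136}{3 \left(-1\right)} 19 = \frac{136}{3} \left(-1\right) 19 = \left(- \frac{136}{3}\right) 19 = - \frac{2584}{3}$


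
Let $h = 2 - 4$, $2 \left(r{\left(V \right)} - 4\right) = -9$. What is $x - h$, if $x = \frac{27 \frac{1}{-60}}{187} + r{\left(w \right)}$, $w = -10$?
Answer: $\frac{5601}{3740} \approx 1.4976$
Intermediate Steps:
$r{\left(V \right)} = - \frac{1}{2}$ ($r{\left(V \right)} = 4 + \frac{1}{2} \left(-9\right) = 4 - \frac{9}{2} = - \frac{1}{2}$)
$h = -2$ ($h = 2 - 4 = -2$)
$x = - \frac{1879}{3740}$ ($x = \frac{27 \frac{1}{-60}}{187} - \frac{1}{2} = 27 \left(- \frac{1}{60}\right) \frac{1}{187} - \frac{1}{2} = \left(- \frac{9}{20}\right) \frac{1}{187} - \frac{1}{2} = - \frac{9}{3740} - \frac{1}{2} = - \frac{1879}{3740} \approx -0.50241$)
$x - h = - \frac{1879}{3740} - -2 = - \frac{1879}{3740} + 2 = \frac{5601}{3740}$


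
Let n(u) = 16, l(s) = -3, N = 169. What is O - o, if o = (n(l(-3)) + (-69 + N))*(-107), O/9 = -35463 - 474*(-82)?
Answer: 43057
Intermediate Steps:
O = 30645 (O = 9*(-35463 - 474*(-82)) = 9*(-35463 + 38868) = 9*3405 = 30645)
o = -12412 (o = (16 + (-69 + 169))*(-107) = (16 + 100)*(-107) = 116*(-107) = -12412)
O - o = 30645 - 1*(-12412) = 30645 + 12412 = 43057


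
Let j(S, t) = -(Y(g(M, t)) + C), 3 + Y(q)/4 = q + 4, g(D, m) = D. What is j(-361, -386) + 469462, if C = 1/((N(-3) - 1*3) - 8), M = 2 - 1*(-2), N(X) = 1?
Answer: 4694421/10 ≈ 4.6944e+5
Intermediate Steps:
M = 4 (M = 2 + 2 = 4)
C = -⅒ (C = 1/((1 - 1*3) - 8) = 1/((1 - 3) - 8) = 1/(-2 - 8) = 1/(-10) = -⅒ ≈ -0.10000)
Y(q) = 4 + 4*q (Y(q) = -12 + 4*(q + 4) = -12 + 4*(4 + q) = -12 + (16 + 4*q) = 4 + 4*q)
j(S, t) = -199/10 (j(S, t) = -((4 + 4*4) - ⅒) = -((4 + 16) - ⅒) = -(20 - ⅒) = -1*199/10 = -199/10)
j(-361, -386) + 469462 = -199/10 + 469462 = 4694421/10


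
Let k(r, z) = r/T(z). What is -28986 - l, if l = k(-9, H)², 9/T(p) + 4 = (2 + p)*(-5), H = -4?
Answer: -29022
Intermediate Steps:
T(p) = 9/(-14 - 5*p) (T(p) = 9/(-4 + (2 + p)*(-5)) = 9/(-4 + (-10 - 5*p)) = 9/(-14 - 5*p))
k(r, z) = r*(-14/9 - 5*z/9) (k(r, z) = r/((-9/(14 + 5*z))) = r*(-14/9 - 5*z/9))
l = 36 (l = (-⅑*(-9)*(14 + 5*(-4)))² = (-⅑*(-9)*(14 - 20))² = (-⅑*(-9)*(-6))² = (-6)² = 36)
-28986 - l = -28986 - 1*36 = -28986 - 36 = -29022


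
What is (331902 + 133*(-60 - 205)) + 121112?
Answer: 417769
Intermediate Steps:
(331902 + 133*(-60 - 205)) + 121112 = (331902 + 133*(-265)) + 121112 = (331902 - 35245) + 121112 = 296657 + 121112 = 417769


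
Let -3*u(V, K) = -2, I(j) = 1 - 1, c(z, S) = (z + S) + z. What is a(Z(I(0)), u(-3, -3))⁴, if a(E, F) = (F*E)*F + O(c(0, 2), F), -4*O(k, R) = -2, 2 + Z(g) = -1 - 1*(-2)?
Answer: 1/104976 ≈ 9.5260e-6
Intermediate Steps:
c(z, S) = S + 2*z (c(z, S) = (S + z) + z = S + 2*z)
I(j) = 0
u(V, K) = ⅔ (u(V, K) = -⅓*(-2) = ⅔)
Z(g) = -1 (Z(g) = -2 + (-1 - 1*(-2)) = -2 + (-1 + 2) = -2 + 1 = -1)
O(k, R) = ½ (O(k, R) = -¼*(-2) = ½)
a(E, F) = ½ + E*F² (a(E, F) = (F*E)*F + ½ = (E*F)*F + ½ = E*F² + ½ = ½ + E*F²)
a(Z(I(0)), u(-3, -3))⁴ = (½ - (⅔)²)⁴ = (½ - 1*4/9)⁴ = (½ - 4/9)⁴ = (1/18)⁴ = 1/104976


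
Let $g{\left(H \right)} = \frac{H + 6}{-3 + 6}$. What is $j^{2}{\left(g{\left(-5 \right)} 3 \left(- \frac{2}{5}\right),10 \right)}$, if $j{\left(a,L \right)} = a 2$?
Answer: $\frac{16}{25} \approx 0.64$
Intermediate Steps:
$g{\left(H \right)} = 2 + \frac{H}{3}$ ($g{\left(H \right)} = \frac{6 + H}{3} = \left(6 + H\right) \frac{1}{3} = 2 + \frac{H}{3}$)
$j{\left(a,L \right)} = 2 a$
$j^{2}{\left(g{\left(-5 \right)} 3 \left(- \frac{2}{5}\right),10 \right)} = \left(2 \left(2 + \frac{1}{3} \left(-5\right)\right) 3 \left(- \frac{2}{5}\right)\right)^{2} = \left(2 \left(2 - \frac{5}{3}\right) 3 \left(\left(-2\right) \frac{1}{5}\right)\right)^{2} = \left(2 \cdot \frac{1}{3} \cdot 3 \left(- \frac{2}{5}\right)\right)^{2} = \left(2 \cdot 1 \left(- \frac{2}{5}\right)\right)^{2} = \left(2 \left(- \frac{2}{5}\right)\right)^{2} = \left(- \frac{4}{5}\right)^{2} = \frac{16}{25}$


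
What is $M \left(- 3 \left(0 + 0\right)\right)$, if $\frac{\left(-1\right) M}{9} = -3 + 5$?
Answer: $0$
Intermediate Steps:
$M = -18$ ($M = - 9 \left(-3 + 5\right) = \left(-9\right) 2 = -18$)
$M \left(- 3 \left(0 + 0\right)\right) = - 18 \left(- 3 \left(0 + 0\right)\right) = - 18 \left(\left(-3\right) 0\right) = \left(-18\right) 0 = 0$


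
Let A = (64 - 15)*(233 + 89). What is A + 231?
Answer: 16009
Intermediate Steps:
A = 15778 (A = 49*322 = 15778)
A + 231 = 15778 + 231 = 16009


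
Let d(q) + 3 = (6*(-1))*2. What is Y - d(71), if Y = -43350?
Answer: -43335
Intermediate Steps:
d(q) = -15 (d(q) = -3 + (6*(-1))*2 = -3 - 6*2 = -3 - 12 = -15)
Y - d(71) = -43350 - 1*(-15) = -43350 + 15 = -43335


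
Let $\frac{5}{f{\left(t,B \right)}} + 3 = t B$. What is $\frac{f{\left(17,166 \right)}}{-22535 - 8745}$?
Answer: $- \frac{1}{17635664} \approx -5.6703 \cdot 10^{-8}$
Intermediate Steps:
$f{\left(t,B \right)} = \frac{5}{-3 + B t}$ ($f{\left(t,B \right)} = \frac{5}{-3 + t B} = \frac{5}{-3 + B t}$)
$\frac{f{\left(17,166 \right)}}{-22535 - 8745} = \frac{5 \frac{1}{-3 + 166 \cdot 17}}{-22535 - 8745} = \frac{5 \frac{1}{-3 + 2822}}{-31280} = \frac{5}{2819} \left(- \frac{1}{31280}\right) = - \frac{1}{17635664}$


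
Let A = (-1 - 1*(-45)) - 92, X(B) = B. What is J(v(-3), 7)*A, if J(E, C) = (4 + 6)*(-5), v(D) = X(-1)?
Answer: 2400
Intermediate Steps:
v(D) = -1
J(E, C) = -50 (J(E, C) = 10*(-5) = -50)
A = -48 (A = (-1 + 45) - 92 = 44 - 92 = -48)
J(v(-3), 7)*A = -50*(-48) = 2400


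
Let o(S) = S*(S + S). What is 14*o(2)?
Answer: 112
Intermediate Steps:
o(S) = 2*S² (o(S) = S*(2*S) = 2*S²)
14*o(2) = 14*(2*2²) = 14*(2*4) = 14*8 = 112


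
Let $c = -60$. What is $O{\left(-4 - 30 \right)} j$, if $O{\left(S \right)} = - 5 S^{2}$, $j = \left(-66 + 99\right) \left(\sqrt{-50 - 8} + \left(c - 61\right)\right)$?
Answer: $23079540 - 190740 i \sqrt{58} \approx 2.308 \cdot 10^{7} - 1.4526 \cdot 10^{6} i$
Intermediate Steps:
$j = -3993 + 33 i \sqrt{58}$ ($j = \left(-66 + 99\right) \left(\sqrt{-50 - 8} - 121\right) = 33 \left(\sqrt{-58} - 121\right) = 33 \left(i \sqrt{58} - 121\right) = 33 \left(-121 + i \sqrt{58}\right) = -3993 + 33 i \sqrt{58} \approx -3993.0 + 251.32 i$)
$O{\left(-4 - 30 \right)} j = - 5 \left(-4 - 30\right)^{2} \left(-3993 + 33 i \sqrt{58}\right) = - 5 \left(-34\right)^{2} \left(-3993 + 33 i \sqrt{58}\right) = \left(-5\right) 1156 \left(-3993 + 33 i \sqrt{58}\right) = - 5780 \left(-3993 + 33 i \sqrt{58}\right) = 23079540 - 190740 i \sqrt{58}$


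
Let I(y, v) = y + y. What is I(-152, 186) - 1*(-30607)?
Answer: 30303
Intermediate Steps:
I(y, v) = 2*y
I(-152, 186) - 1*(-30607) = 2*(-152) - 1*(-30607) = -304 + 30607 = 30303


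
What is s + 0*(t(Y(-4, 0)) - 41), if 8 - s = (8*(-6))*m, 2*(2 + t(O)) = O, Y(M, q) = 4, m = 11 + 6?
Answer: 824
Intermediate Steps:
m = 17
t(O) = -2 + O/2
s = 824 (s = 8 - 8*(-6)*17 = 8 - (-48)*17 = 8 - 1*(-816) = 8 + 816 = 824)
s + 0*(t(Y(-4, 0)) - 41) = 824 + 0*((-2 + (1/2)*4) - 41) = 824 + 0*((-2 + 2) - 41) = 824 + 0*(0 - 41) = 824 + 0*(-41) = 824 + 0 = 824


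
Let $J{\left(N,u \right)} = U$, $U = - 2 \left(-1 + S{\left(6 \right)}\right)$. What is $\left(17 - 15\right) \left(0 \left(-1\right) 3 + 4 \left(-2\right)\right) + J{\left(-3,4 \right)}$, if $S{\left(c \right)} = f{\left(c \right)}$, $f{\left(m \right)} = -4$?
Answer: $-6$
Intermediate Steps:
$S{\left(c \right)} = -4$
$U = 10$ ($U = - 2 \left(-1 - 4\right) = \left(-2\right) \left(-5\right) = 10$)
$J{\left(N,u \right)} = 10$
$\left(17 - 15\right) \left(0 \left(-1\right) 3 + 4 \left(-2\right)\right) + J{\left(-3,4 \right)} = \left(17 - 15\right) \left(0 \left(-1\right) 3 + 4 \left(-2\right)\right) + 10 = \left(17 - 15\right) \left(0 \cdot 3 - 8\right) + 10 = 2 \left(0 - 8\right) + 10 = 2 \left(-8\right) + 10 = -16 + 10 = -6$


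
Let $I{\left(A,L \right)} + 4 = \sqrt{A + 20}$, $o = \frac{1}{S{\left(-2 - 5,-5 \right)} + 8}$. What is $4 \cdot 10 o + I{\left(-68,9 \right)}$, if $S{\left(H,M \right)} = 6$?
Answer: $- \frac{8}{7} + 4 i \sqrt{3} \approx -1.1429 + 6.9282 i$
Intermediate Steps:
$o = \frac{1}{14}$ ($o = \frac{1}{6 + 8} = \frac{1}{14} \approx 0.071429$)
$I{\left(A,L \right)} = -4 + \sqrt{20 + A}$ ($I{\left(A,L \right)} = -4 + \sqrt{A + 20} = -4 + \sqrt{20 + A}$)
$4 \cdot 10 o + I{\left(-68,9 \right)} = 4 \cdot 10 \cdot \frac{1}{14} - \left(4 - \sqrt{20 - 68}\right) = 40 \cdot \frac{1}{14} - \left(4 - \sqrt{-48}\right) = \frac{20}{7} - \left(4 - 4 i \sqrt{3}\right) = - \frac{8}{7} + 4 i \sqrt{3}$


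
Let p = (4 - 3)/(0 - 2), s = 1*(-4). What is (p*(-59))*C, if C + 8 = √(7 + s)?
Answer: -236 + 59*√3/2 ≈ -184.90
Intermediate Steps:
s = -4
p = -½ (p = 1/(-2) = 1*(-½) = -½ ≈ -0.50000)
C = -8 + √3 (C = -8 + √(7 - 4) = -8 + √3 ≈ -6.2680)
(p*(-59))*C = (-½*(-59))*(-8 + √3) = 59*(-8 + √3)/2 = -236 + 59*√3/2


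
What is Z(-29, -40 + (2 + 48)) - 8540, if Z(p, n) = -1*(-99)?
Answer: -8441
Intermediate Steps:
Z(p, n) = 99
Z(-29, -40 + (2 + 48)) - 8540 = 99 - 8540 = -8441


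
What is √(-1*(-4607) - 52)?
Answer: √4555 ≈ 67.491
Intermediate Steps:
√(-1*(-4607) - 52) = √(4607 - 52) = √4555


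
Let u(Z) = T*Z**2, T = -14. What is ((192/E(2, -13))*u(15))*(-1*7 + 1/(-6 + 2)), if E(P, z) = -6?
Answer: -730800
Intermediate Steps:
u(Z) = -14*Z**2
((192/E(2, -13))*u(15))*(-1*7 + 1/(-6 + 2)) = ((192/(-6))*(-14*15**2))*(-1*7 + 1/(-6 + 2)) = ((192*(-1/6))*(-14*225))*(-7 + 1/(-4)) = (-32*(-3150))*(-7 - 1/4) = 100800*(-29/4) = -730800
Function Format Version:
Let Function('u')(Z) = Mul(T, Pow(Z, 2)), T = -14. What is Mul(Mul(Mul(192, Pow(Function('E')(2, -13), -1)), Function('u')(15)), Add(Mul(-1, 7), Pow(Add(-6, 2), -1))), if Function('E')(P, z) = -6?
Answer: -730800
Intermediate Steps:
Function('u')(Z) = Mul(-14, Pow(Z, 2))
Mul(Mul(Mul(192, Pow(Function('E')(2, -13), -1)), Function('u')(15)), Add(Mul(-1, 7), Pow(Add(-6, 2), -1))) = Mul(Mul(Mul(192, Pow(-6, -1)), Mul(-14, Pow(15, 2))), Add(Mul(-1, 7), Pow(Add(-6, 2), -1))) = Mul(Mul(Mul(192, Rational(-1, 6)), Mul(-14, 225)), Add(-7, Pow(-4, -1))) = Mul(Mul(-32, -3150), Add(-7, Rational(-1, 4))) = Mul(100800, Rational(-29, 4)) = -730800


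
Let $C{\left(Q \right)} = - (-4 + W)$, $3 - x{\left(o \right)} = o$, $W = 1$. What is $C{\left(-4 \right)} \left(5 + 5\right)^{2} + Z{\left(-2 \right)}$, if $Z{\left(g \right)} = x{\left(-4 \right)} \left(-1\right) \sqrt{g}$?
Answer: $300 - 7 i \sqrt{2} \approx 300.0 - 9.8995 i$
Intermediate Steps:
$x{\left(o \right)} = 3 - o$
$C{\left(Q \right)} = 3$ ($C{\left(Q \right)} = - (-4 + 1) = \left(-1\right) \left(-3\right) = 3$)
$Z{\left(g \right)} = - 7 \sqrt{g}$ ($Z{\left(g \right)} = \left(3 - -4\right) \left(-1\right) \sqrt{g} = \left(3 + 4\right) \left(-1\right) \sqrt{g} = 7 \left(-1\right) \sqrt{g} = - 7 \sqrt{g}$)
$C{\left(-4 \right)} \left(5 + 5\right)^{2} + Z{\left(-2 \right)} = 3 \left(5 + 5\right)^{2} - 7 \sqrt{-2} = 3 \cdot 10^{2} - 7 i \sqrt{2} = 3 \cdot 100 - 7 i \sqrt{2} = 300 - 7 i \sqrt{2}$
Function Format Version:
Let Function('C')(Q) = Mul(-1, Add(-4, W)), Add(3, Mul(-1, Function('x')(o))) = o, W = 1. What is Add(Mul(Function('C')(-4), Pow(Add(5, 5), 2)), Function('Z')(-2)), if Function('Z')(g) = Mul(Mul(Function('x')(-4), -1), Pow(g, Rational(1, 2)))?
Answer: Add(300, Mul(-7, I, Pow(2, Rational(1, 2)))) ≈ Add(300.00, Mul(-9.8995, I))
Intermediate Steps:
Function('x')(o) = Add(3, Mul(-1, o))
Function('C')(Q) = 3 (Function('C')(Q) = Mul(-1, Add(-4, 1)) = Mul(-1, -3) = 3)
Function('Z')(g) = Mul(-7, Pow(g, Rational(1, 2))) (Function('Z')(g) = Mul(Mul(Add(3, Mul(-1, -4)), -1), Pow(g, Rational(1, 2))) = Mul(Mul(Add(3, 4), -1), Pow(g, Rational(1, 2))) = Mul(Mul(7, -1), Pow(g, Rational(1, 2))) = Mul(-7, Pow(g, Rational(1, 2))))
Add(Mul(Function('C')(-4), Pow(Add(5, 5), 2)), Function('Z')(-2)) = Add(Mul(3, Pow(Add(5, 5), 2)), Mul(-7, Pow(-2, Rational(1, 2)))) = Add(Mul(3, Pow(10, 2)), Mul(-7, Mul(I, Pow(2, Rational(1, 2))))) = Add(Mul(3, 100), Mul(-7, I, Pow(2, Rational(1, 2)))) = Add(300, Mul(-7, I, Pow(2, Rational(1, 2))))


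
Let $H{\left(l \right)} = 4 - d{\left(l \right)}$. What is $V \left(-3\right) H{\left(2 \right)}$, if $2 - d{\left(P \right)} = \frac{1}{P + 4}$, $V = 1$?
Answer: $- \frac{13}{2} \approx -6.5$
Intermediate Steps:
$d{\left(P \right)} = 2 - \frac{1}{4 + P}$ ($d{\left(P \right)} = 2 - \frac{1}{P + 4} = 2 - \frac{1}{4 + P}$)
$H{\left(l \right)} = 4 - \frac{7 + 2 l}{4 + l}$
$V \left(-3\right) H{\left(2 \right)} = 1 \left(-3\right) \frac{9 + 2 \cdot 2}{4 + 2} = - 3 \frac{9 + 4}{6} = - 3 \cdot \frac{1}{6} \cdot 13 = \left(-3\right) \frac{13}{6} = - \frac{13}{2}$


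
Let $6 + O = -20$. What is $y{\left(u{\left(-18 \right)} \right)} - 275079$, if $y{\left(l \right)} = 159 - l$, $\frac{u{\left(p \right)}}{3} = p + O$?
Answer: $-274788$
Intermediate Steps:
$O = -26$ ($O = -6 - 20 = -26$)
$u{\left(p \right)} = -78 + 3 p$ ($u{\left(p \right)} = 3 \left(p - 26\right) = 3 \left(-26 + p\right) = -78 + 3 p$)
$y{\left(u{\left(-18 \right)} \right)} - 275079 = \left(159 - \left(-78 + 3 \left(-18\right)\right)\right) - 275079 = \left(159 - \left(-78 - 54\right)\right) - 275079 = \left(159 - -132\right) - 275079 = \left(159 + 132\right) - 275079 = 291 - 275079 = -274788$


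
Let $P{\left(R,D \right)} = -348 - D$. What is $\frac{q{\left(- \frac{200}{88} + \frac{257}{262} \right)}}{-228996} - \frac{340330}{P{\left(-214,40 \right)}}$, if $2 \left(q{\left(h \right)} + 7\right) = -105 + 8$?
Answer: $\frac{12989038369}{14808408} \approx 877.14$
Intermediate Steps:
$q{\left(h \right)} = - \frac{111}{2}$ ($q{\left(h \right)} = -7 + \frac{-105 + 8}{2} = -7 + \frac{1}{2} \left(-97\right) = -7 - \frac{97}{2} = - \frac{111}{2}$)
$\frac{q{\left(- \frac{200}{88} + \frac{257}{262} \right)}}{-228996} - \frac{340330}{P{\left(-214,40 \right)}} = - \frac{111}{2 \left(-228996\right)} - \frac{340330}{-348 - 40} = \left(- \frac{111}{2}\right) \left(- \frac{1}{228996}\right) - \frac{340330}{-348 - 40} = \frac{37}{152664} - \frac{340330}{-388} = \frac{37}{152664} - - \frac{170165}{194} = \frac{37}{152664} + \frac{170165}{194} = \frac{12989038369}{14808408}$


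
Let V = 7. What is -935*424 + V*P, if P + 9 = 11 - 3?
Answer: -396447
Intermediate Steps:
P = -1 (P = -9 + (11 - 3) = -9 + 8 = -1)
-935*424 + V*P = -935*424 + 7*(-1) = -396440 - 7 = -396447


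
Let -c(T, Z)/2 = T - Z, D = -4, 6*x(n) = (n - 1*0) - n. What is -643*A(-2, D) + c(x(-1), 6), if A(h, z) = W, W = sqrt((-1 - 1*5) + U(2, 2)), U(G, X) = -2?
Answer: 12 - 1286*I*sqrt(2) ≈ 12.0 - 1818.7*I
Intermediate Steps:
x(n) = 0 (x(n) = ((n - 1*0) - n)/6 = ((n + 0) - n)/6 = (n - n)/6 = (1/6)*0 = 0)
W = 2*I*sqrt(2) (W = sqrt((-1 - 1*5) - 2) = sqrt((-1 - 5) - 2) = sqrt(-6 - 2) = sqrt(-8) = 2*I*sqrt(2) ≈ 2.8284*I)
A(h, z) = 2*I*sqrt(2)
c(T, Z) = -2*T + 2*Z (c(T, Z) = -2*(T - Z) = -2*T + 2*Z)
-643*A(-2, D) + c(x(-1), 6) = -1286*I*sqrt(2) + (-2*0 + 2*6) = -1286*I*sqrt(2) + (0 + 12) = -1286*I*sqrt(2) + 12 = 12 - 1286*I*sqrt(2)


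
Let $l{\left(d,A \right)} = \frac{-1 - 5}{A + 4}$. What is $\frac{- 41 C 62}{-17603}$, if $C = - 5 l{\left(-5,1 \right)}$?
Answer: $\frac{15252}{17603} \approx 0.86644$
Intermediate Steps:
$l{\left(d,A \right)} = - \frac{6}{4 + A}$
$C = 6$ ($C = - 5 \left(- \frac{6}{4 + 1}\right) = - 5 \left(- \frac{6}{5}\right) = - 5 \left(\left(-6\right) \frac{1}{5}\right) = \left(-5\right) \left(- \frac{6}{5}\right) = 6$)
$\frac{- 41 C 62}{-17603} = \frac{\left(-41\right) 6 \cdot 62}{-17603} = \left(-246\right) 62 \left(- \frac{1}{17603}\right) = \left(-15252\right) \left(- \frac{1}{17603}\right) = \frac{15252}{17603}$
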